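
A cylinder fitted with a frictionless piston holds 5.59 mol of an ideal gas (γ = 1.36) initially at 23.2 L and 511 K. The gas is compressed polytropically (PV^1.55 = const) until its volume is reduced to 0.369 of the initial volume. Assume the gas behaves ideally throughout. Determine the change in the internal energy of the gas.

P₁ = nRT₁/V₁ = 5.59×8.314×511/23.2 = 1020 kPa.
Polytropic n=1.55: T₂ = T₁(V₁/V₂)^(n−1) = 511×(2.71)^0.55 = 884 K; P₂ = P₁(V₁/V₂)^n = 4800 kPa.
For an ideal gas ΔU = nCvΔT with Cv = R/(γ−1) = 23.1 J/(mol·K).
ΔU = 5.59×23.1×(884−511) = 48200 J.

48200 J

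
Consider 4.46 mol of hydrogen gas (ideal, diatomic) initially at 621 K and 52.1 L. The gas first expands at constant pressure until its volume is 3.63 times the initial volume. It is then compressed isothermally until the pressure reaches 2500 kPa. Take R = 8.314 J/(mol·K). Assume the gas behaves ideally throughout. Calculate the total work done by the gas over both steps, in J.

P₁ = nRT₁/V₁ = 4.46×8.314×621/52.1 = 442 kPa.
Step 1 — Isobaric: P stays 442 kPa; V/T = const ⇒ T₂ = 2250 K, V₂ = 189 L.
W = PΔV = 442×(189−52.1) kPa·L = 60600 J.
ΔU = nCvΔT = 4.46×20.8×(2250−621) = 151000 J.
Q = ΔU + W = nCpΔT = 212000 J.
State after step 1: P = 442 kPa, V = 189 L, T = 2250 K.
Step 2 — Isothermal: T stays 2250 K; PV = const ⇒ V₂ = 33.4 L, P₂ = 2500 kPa.
ΔU = 0 (ideal gas, T constant).
W = nRT ln(V₂/V₁) = 4.46×8.314×2250×ln(0.177) = -145000 J.
Q = ΔU + W = -145000 J.
Net over both steps: W = -84300 J, Q = 67100 J, ΔU = 151000 J.

-84300 J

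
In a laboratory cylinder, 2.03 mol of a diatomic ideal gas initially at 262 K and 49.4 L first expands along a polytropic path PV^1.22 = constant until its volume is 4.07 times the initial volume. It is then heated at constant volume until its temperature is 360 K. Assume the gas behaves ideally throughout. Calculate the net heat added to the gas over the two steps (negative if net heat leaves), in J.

9470 J

P₁ = nRT₁/V₁ = 2.03×8.314×262/49.4 = 89.5 kPa.
Step 1 — Polytropic n=1.22: T₂ = T₁(V₁/V₂)^(n−1) = 262×(0.246)^0.22 = 192 K; P₂ = P₁(V₁/V₂)^n = 16.2 kPa.
W = (P₁V₁−P₂V₂)/(n−1) = (89.5×49.4−16.2×201)/0.22 = 5340 J.
ΔU = nCvΔT = 2.03×20.8×(192−262) = -2940 J.
Q = ΔU + W = 2400 J.
State after step 1: P = 16.2 kPa, V = 201 L, T = 192 K.
Step 2 — Isochoric: V stays 201 L; P/T = const ⇒ T₂ = 360 K, P₂ = 30.2 kPa.
W = 0 (no volume change).
ΔU = nCvΔT = 2.03×20.8×(360−192) = 7070 J.
Q = ΔU = 7070 J.
Net over both steps: W = 5340 J, Q = 9470 J, ΔU = 4130 J.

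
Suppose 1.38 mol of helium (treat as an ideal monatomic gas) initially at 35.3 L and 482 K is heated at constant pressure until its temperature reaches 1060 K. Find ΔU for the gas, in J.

9950 J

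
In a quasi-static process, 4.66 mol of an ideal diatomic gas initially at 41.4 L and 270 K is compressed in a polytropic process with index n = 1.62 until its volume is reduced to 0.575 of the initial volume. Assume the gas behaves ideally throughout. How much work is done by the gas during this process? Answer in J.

P₁ = nRT₁/V₁ = 4.66×8.314×270/41.4 = 253 kPa.
Polytropic n=1.62: T₂ = T₁(V₁/V₂)^(n−1) = 270×(1.74)^0.62 = 381 K; P₂ = P₁(V₁/V₂)^n = 619 kPa.
W = (P₁V₁−P₂V₂)/(n−1) = (253×41.4−619×23.8)/0.62 = -6910 J.

-6910 J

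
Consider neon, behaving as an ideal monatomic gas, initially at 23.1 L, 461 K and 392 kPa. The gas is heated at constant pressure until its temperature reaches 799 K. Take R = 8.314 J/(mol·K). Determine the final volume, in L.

Isobaric: P stays 392 kPa; V/T = const ⇒ T₂ = 799 K, V₂ = 40.0 L.

40.0 L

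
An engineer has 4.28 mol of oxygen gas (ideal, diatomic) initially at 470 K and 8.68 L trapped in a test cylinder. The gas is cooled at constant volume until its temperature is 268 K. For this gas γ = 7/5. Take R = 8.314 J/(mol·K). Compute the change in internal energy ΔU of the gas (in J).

-18000 J

P₁ = nRT₁/V₁ = 4.28×8.314×470/8.68 = 1930 kPa.
Isochoric: V stays 8.68 L; P/T = const ⇒ T₂ = 268 K, P₂ = 1100 kPa.
For an ideal gas ΔU = nCvΔT with Cv = (5/2)R = 20.8 J/(mol·K).
ΔU = 4.28×20.8×(268−470) = -18000 J.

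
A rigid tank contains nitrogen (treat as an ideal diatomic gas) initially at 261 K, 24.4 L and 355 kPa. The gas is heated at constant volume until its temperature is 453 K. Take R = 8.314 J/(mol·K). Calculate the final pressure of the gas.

Isochoric: V stays 24.4 L; P/T = const ⇒ T₂ = 453 K, P₂ = 616 kPa.

616 kPa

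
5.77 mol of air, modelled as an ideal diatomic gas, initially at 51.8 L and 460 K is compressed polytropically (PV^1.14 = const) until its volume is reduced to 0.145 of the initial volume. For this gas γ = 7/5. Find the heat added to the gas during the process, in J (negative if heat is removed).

P₁ = nRT₁/V₁ = 5.77×8.314×460/51.8 = 426 kPa.
Polytropic n=1.14: T₂ = T₁(V₁/V₂)^(n−1) = 460×(6.90)^0.14 = 603 K; P₂ = P₁(V₁/V₂)^n = 3850 kPa.
W = (P₁V₁−P₂V₂)/(n−1) = (426×51.8−3850×7.51)/0.14 = -48900 J.
ΔU = nCvΔT = 5.77×20.8×(603−460) = 17100 J.
Q = ΔU + W = -31800 J.

-31800 J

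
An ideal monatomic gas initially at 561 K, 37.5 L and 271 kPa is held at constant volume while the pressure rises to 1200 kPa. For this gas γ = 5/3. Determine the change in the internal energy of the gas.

52300 J

n = P₁V₁/(RT₁) = 271×37.5/(8.314×561) = 2.18 mol.
Isochoric: V stays 37.5 L; P/T = const ⇒ T₂ = 2480 K, P₂ = 1200 kPa.
For an ideal gas ΔU = nCvΔT with Cv = (3/2)R = 12.5 J/(mol·K).
ΔU = 2.18×12.5×(2480−561) = 52300 J.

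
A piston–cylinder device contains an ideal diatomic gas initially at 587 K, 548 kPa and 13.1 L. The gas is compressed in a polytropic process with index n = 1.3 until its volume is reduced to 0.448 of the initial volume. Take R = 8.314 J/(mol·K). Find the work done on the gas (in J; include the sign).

6520 J

n = P₁V₁/(RT₁) = 548×13.1/(8.314×587) = 1.47 mol.
Polytropic n=1.3: T₂ = T₁(V₁/V₂)^(n−1) = 587×(2.23)^0.30 = 747 K; P₂ = P₁(V₁/V₂)^n = 1560 kPa.
W = (P₁V₁−P₂V₂)/(n−1) = (548×13.1−1560×5.87)/0.30 = -6520 J.
Work done on the gas = −W_by = 6520 J.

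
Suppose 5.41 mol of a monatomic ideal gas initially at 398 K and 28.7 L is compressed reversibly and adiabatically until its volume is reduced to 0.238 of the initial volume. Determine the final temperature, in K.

1040 K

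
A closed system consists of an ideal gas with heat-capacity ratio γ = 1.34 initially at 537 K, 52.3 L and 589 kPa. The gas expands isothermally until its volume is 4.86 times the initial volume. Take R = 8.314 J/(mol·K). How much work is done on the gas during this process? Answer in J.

-48700 J

n = P₁V₁/(RT₁) = 589×52.3/(8.314×537) = 6.90 mol.
Isothermal: T stays 537 K; PV = const ⇒ V₂ = 254 L, P₂ = 121 kPa.
W = nRT ln(V₂/V₁) = 6.90×8.314×537×ln(4.86) = 48700 J.
Work done on the gas = −W_by = -48700 J.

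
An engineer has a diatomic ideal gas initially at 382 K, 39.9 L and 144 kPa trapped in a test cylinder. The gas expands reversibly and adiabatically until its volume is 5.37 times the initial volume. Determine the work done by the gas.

7030 J

n = P₁V₁/(RT₁) = 144×39.9/(8.314×382) = 1.81 mol.
Adiabatic: TV^(γ−1) = const ⇒ T₂ = 382×(0.186)^0.400 = 195 K; PV^γ = const ⇒ P₂ = 13.7 kPa.
ΔU = nCvΔT = 1.81×20.8×(195−382) = -7030 J.
Q = 0 for an adiabatic process, so W = −ΔU = 7030 J.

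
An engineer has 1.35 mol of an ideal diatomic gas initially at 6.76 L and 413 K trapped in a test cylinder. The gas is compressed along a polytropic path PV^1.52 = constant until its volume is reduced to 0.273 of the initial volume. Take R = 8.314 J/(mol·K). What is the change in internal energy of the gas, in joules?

11200 J

P₁ = nRT₁/V₁ = 1.35×8.314×413/6.76 = 686 kPa.
Polytropic n=1.52: T₂ = T₁(V₁/V₂)^(n−1) = 413×(3.66)^0.52 = 811 K; P₂ = P₁(V₁/V₂)^n = 4930 kPa.
For an ideal gas ΔU = nCvΔT with Cv = (5/2)R = 20.8 J/(mol·K).
ΔU = 1.35×20.8×(811−413) = 11200 J.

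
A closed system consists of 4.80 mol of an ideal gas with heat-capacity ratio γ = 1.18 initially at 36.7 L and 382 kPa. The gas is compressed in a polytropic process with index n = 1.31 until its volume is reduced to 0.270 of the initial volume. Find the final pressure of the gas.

T₁ = P₁V₁/(nR) = 382×36.7/(4.80×8.314) = 351 K.
Polytropic n=1.31: T₂ = T₁(V₁/V₂)^(n−1) = 351×(3.70)^0.31 = 527 K; P₂ = P₁(V₁/V₂)^n = 2120 kPa.

2120 kPa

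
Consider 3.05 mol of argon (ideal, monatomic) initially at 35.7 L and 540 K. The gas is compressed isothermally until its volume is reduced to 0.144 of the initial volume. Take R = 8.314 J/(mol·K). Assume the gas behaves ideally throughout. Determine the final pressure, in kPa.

P₁ = nRT₁/V₁ = 3.05×8.314×540/35.7 = 384 kPa.
Isothermal: T stays 540 K; PV = const ⇒ V₂ = 5.14 L, P₂ = 2660 kPa.

2660 kPa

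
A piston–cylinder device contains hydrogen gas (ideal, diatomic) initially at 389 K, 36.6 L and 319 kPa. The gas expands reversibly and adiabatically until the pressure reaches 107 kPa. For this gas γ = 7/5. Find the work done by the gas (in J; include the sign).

n = P₁V₁/(RT₁) = 319×36.6/(8.314×389) = 3.61 mol.
Adiabatic: T₂/T₁ = (P₂/P₁)^((γ−1)/γ) ⇒ T₂ = 389×(0.335)^0.286 = 285 K; V₂ = 79.9 L.
ΔU = nCvΔT = 3.61×20.8×(285−389) = -7830 J.
Q = 0 for an adiabatic process, so W = −ΔU = 7830 J.

7830 J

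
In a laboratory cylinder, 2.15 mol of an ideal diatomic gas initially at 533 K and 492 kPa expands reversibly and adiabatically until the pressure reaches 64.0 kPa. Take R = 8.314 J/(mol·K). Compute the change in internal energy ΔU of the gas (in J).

-10500 J

V₁ = nRT₁/P₁ = 2.15×8.314×533/492 = 19.4 L.
Adiabatic: T₂/T₁ = (P₂/P₁)^((γ−1)/γ) ⇒ T₂ = 533×(0.130)^0.286 = 298 K; V₂ = 83.1 L.
For an ideal gas ΔU = nCvΔT with Cv = (5/2)R = 20.8 J/(mol·K).
ΔU = 2.15×20.8×(298−533) = -10500 J.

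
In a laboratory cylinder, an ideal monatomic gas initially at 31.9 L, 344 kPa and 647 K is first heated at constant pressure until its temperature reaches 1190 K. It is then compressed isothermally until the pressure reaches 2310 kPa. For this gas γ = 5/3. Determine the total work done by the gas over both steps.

-29200 J

n = P₁V₁/(RT₁) = 344×31.9/(8.314×647) = 2.04 mol.
Step 1 — Isobaric: P stays 344 kPa; V/T = const ⇒ T₂ = 1190 K, V₂ = 58.7 L.
W = PΔV = 344×(58.7−31.9) kPa·L = 9210 J.
ΔU = nCvΔT = 2.04×12.5×(1190−647) = 13800 J.
Q = ΔU + W = nCpΔT = 23000 J.
State after step 1: P = 344 kPa, V = 58.7 L, T = 1190 K.
Step 2 — Isothermal: T stays 1190 K; PV = const ⇒ V₂ = 8.74 L, P₂ = 2310 kPa.
ΔU = 0 (ideal gas, T constant).
W = nRT ln(V₂/V₁) = 2.04×8.314×1190×ln(0.149) = -38400 J.
Q = ΔU + W = -38400 J.
Net over both steps: W = -29200 J, Q = -15400 J, ΔU = 13800 J.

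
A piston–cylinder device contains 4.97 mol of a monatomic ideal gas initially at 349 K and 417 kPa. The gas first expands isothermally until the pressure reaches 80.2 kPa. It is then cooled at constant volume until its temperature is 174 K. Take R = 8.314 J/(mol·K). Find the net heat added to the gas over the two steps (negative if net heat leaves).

V₁ = nRT₁/P₁ = 4.97×8.314×349/417 = 34.6 L.
Step 1 — Isothermal: T stays 349 K; PV = const ⇒ V₂ = 180 L, P₂ = 80.2 kPa.
ΔU = 0 (ideal gas, T constant).
W = nRT ln(V₂/V₁) = 4.97×8.314×349×ln(5.20) = 23800 J.
Q = ΔU + W = 23800 J.
State after step 1: P = 80.2 kPa, V = 180 L, T = 349 K.
Step 2 — Isochoric: V stays 180 L; P/T = const ⇒ T₂ = 174 K, P₂ = 40.0 kPa.
W = 0 (no volume change).
ΔU = nCvΔT = 4.97×12.5×(174−349) = -10800 J.
Q = ΔU = -10800 J.
Net over both steps: W = 23800 J, Q = 12900 J, ΔU = -10800 J.

12900 J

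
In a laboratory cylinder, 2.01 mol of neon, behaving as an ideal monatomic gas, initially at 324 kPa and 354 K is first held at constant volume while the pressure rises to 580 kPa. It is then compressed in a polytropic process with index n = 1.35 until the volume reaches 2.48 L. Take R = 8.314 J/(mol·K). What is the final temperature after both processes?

V₁ = nRT₁/P₁ = 2.01×8.314×354/324 = 18.3 L.
Step 1 — Isochoric: V stays 18.3 L; P/T = const ⇒ T₂ = 634 K, P₂ = 580 kPa.
W = 0 (no volume change).
ΔU = nCvΔT = 2.01×12.5×(634−354) = 7010 J.
Q = ΔU = 7010 J.
State after step 1: P = 580 kPa, V = 18.3 L, T = 634 K.
Step 2 — Polytropic n=1.35: T₂ = T₁(V₁/V₂)^(n−1) = 634×(7.36)^0.35 = 1270 K; P₂ = P₁(V₁/V₂)^n = 8590 kPa.
W = (P₁V₁−P₂V₂)/(n−1) = (580×18.3−8590×2.48)/0.35 = -30600 J.
ΔU = nCvΔT = 2.01×12.5×(1270−634) = 16100 J.
Q = ΔU + W = -14500 J.
Net over both steps: W = -30600 J, Q = -7520 J, ΔU = 23100 J.

1270 K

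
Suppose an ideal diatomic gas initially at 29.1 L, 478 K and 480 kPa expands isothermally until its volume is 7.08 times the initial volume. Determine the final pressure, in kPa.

67.8 kPa

Isothermal: T stays 478 K; PV = const ⇒ V₂ = 206 L, P₂ = 67.8 kPa.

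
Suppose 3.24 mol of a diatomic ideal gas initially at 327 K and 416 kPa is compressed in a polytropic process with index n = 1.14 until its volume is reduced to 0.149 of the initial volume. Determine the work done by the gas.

V₁ = nRT₁/P₁ = 3.24×8.314×327/416 = 21.2 L.
Polytropic n=1.14: T₂ = T₁(V₁/V₂)^(n−1) = 327×(6.71)^0.14 = 427 K; P₂ = P₁(V₁/V₂)^n = 3640 kPa.
W = (P₁V₁−P₂V₂)/(n−1) = (416×21.2−3640×3.15)/0.14 = -19200 J.

-19200 J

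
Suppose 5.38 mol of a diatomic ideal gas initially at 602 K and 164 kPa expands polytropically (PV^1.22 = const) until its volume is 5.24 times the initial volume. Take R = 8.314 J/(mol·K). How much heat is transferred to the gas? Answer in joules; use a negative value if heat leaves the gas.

16800 J

V₁ = nRT₁/P₁ = 5.38×8.314×602/164 = 164 L.
Polytropic n=1.22: T₂ = T₁(V₁/V₂)^(n−1) = 602×(0.191)^0.22 = 418 K; P₂ = P₁(V₁/V₂)^n = 21.7 kPa.
W = (P₁V₁−P₂V₂)/(n−1) = (164×164−21.7×860)/0.22 = 37400 J.
ΔU = nCvΔT = 5.38×20.8×(418−602) = -20600 J.
Q = ΔU + W = 16800 J.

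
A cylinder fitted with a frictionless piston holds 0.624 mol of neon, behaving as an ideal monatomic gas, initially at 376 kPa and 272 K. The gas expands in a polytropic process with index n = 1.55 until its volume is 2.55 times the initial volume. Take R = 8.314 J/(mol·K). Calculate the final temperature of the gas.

163 K

V₁ = nRT₁/P₁ = 0.624×8.314×272/376 = 3.75 L.
Polytropic n=1.55: T₂ = T₁(V₁/V₂)^(n−1) = 272×(0.392)^0.55 = 163 K; P₂ = P₁(V₁/V₂)^n = 88.1 kPa.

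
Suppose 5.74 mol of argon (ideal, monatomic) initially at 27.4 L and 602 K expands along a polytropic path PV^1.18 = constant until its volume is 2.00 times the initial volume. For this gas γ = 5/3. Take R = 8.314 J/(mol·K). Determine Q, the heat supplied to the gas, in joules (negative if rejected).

13700 J

P₁ = nRT₁/V₁ = 5.74×8.314×602/27.4 = 1050 kPa.
Polytropic n=1.18: T₂ = T₁(V₁/V₂)^(n−1) = 602×(0.500)^0.18 = 531 K; P₂ = P₁(V₁/V₂)^n = 463 kPa.
W = (P₁V₁−P₂V₂)/(n−1) = (1050×27.4−463×54.8)/0.18 = 18700 J.
ΔU = nCvΔT = 5.74×12.5×(531−602) = -5050 J.
Q = ΔU + W = 13700 J.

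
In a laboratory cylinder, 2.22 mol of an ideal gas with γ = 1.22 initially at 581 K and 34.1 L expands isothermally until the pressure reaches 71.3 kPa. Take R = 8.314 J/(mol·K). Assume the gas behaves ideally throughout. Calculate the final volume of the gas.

150 L

P₁ = nRT₁/V₁ = 2.22×8.314×581/34.1 = 314 kPa.
Isothermal: T stays 581 K; PV = const ⇒ V₂ = 150 L, P₂ = 71.3 kPa.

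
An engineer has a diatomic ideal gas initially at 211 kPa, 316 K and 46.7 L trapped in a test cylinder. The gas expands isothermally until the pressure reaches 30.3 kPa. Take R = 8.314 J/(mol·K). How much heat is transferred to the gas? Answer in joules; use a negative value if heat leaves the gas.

19100 J

n = P₁V₁/(RT₁) = 211×46.7/(8.314×316) = 3.75 mol.
Isothermal: T stays 316 K; PV = const ⇒ V₂ = 325 L, P₂ = 30.3 kPa.
ΔU = 0 (ideal gas, T constant).
W = nRT ln(V₂/V₁) = 3.75×8.314×316×ln(6.96) = 19100 J.
Q = ΔU + W = 19100 J.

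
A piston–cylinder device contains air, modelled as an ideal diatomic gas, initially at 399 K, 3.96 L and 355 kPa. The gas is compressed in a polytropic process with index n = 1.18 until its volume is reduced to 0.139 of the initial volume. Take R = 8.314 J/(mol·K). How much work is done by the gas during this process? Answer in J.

n = P₁V₁/(RT₁) = 355×3.96/(8.314×399) = 0.424 mol.
Polytropic n=1.18: T₂ = T₁(V₁/V₂)^(n−1) = 399×(7.19)^0.18 = 569 K; P₂ = P₁(V₁/V₂)^n = 3640 kPa.
W = (P₁V₁−P₂V₂)/(n−1) = (355×3.96−3640×0.550)/0.18 = -3330 J.

-3330 J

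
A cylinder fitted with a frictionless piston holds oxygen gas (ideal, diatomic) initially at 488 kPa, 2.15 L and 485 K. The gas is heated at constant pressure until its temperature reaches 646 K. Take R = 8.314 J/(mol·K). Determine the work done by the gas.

348 J

n = P₁V₁/(RT₁) = 488×2.15/(8.314×485) = 0.260 mol.
Isobaric: P stays 488 kPa; V/T = const ⇒ T₂ = 646 K, V₂ = 2.86 L.
W = PΔV = 488×(2.86−2.15) kPa·L = 348 J.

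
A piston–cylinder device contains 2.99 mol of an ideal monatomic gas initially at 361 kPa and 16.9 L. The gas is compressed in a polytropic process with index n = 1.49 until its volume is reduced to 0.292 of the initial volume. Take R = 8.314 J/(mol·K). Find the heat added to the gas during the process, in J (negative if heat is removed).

-2730 J

T₁ = P₁V₁/(nR) = 361×16.9/(2.99×8.314) = 245 K.
Polytropic n=1.49: T₂ = T₁(V₁/V₂)^(n−1) = 245×(3.42)^0.49 = 449 K; P₂ = P₁(V₁/V₂)^n = 2260 kPa.
W = (P₁V₁−P₂V₂)/(n−1) = (361×16.9−2260×4.93)/0.49 = -10300 J.
ΔU = nCvΔT = 2.99×12.5×(449−245) = 7580 J.
Q = ΔU + W = -2730 J.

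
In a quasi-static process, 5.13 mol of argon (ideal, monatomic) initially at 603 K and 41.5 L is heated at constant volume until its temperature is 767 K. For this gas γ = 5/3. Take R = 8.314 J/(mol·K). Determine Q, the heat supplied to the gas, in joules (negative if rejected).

10500 J

P₁ = nRT₁/V₁ = 5.13×8.314×603/41.5 = 620 kPa.
Isochoric: V stays 41.5 L; P/T = const ⇒ T₂ = 767 K, P₂ = 788 kPa.
W = 0 (no volume change).
ΔU = nCvΔT = 5.13×12.5×(767−603) = 10500 J.
Q = ΔU = 10500 J.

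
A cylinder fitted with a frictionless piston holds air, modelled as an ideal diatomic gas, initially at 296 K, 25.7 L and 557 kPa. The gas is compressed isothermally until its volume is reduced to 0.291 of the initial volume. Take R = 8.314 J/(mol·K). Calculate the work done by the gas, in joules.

n = P₁V₁/(RT₁) = 557×25.7/(8.314×296) = 5.82 mol.
Isothermal: T stays 296 K; PV = const ⇒ V₂ = 7.48 L, P₂ = 1910 kPa.
W = nRT ln(V₂/V₁) = 5.82×8.314×296×ln(0.291) = -17700 J.

-17700 J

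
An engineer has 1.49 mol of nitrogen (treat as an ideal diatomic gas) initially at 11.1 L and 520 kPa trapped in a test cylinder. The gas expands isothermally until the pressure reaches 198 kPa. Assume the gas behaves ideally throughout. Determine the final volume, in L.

29.2 L

T₁ = P₁V₁/(nR) = 520×11.1/(1.49×8.314) = 466 K.
Isothermal: T stays 466 K; PV = const ⇒ V₂ = 29.2 L, P₂ = 198 kPa.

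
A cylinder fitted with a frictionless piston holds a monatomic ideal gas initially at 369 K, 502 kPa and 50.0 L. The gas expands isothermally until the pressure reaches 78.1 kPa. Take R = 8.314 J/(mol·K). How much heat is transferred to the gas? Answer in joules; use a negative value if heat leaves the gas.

n = P₁V₁/(RT₁) = 502×50.0/(8.314×369) = 8.18 mol.
Isothermal: T stays 369 K; PV = const ⇒ V₂ = 321 L, P₂ = 78.1 kPa.
ΔU = 0 (ideal gas, T constant).
W = nRT ln(V₂/V₁) = 8.18×8.314×369×ln(6.43) = 46700 J.
Q = ΔU + W = 46700 J.

46700 J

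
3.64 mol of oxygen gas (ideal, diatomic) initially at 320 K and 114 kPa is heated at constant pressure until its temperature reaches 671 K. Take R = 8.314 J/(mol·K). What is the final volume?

178 L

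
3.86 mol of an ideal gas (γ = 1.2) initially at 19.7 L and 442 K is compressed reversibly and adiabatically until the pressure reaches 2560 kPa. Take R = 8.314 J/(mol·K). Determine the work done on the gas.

16700 J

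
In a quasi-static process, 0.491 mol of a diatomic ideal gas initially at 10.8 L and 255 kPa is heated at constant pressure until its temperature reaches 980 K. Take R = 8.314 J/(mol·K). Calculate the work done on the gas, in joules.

-1250 J

T₁ = P₁V₁/(nR) = 255×10.8/(0.491×8.314) = 675 K.
Isobaric: P stays 255 kPa; V/T = const ⇒ T₂ = 980 K, V₂ = 15.7 L.
W = PΔV = 255×(15.7−10.8) kPa·L = 1250 J.
Work done on the gas = −W_by = -1250 J.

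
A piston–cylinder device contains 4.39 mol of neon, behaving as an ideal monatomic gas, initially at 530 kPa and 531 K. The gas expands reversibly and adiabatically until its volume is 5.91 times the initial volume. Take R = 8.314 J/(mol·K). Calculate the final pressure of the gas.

27.4 kPa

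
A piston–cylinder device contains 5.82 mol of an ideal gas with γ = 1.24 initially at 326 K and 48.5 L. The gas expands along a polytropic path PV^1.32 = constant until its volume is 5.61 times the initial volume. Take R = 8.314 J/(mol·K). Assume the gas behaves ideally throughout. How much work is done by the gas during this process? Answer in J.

P₁ = nRT₁/V₁ = 5.82×8.314×326/48.5 = 325 kPa.
Polytropic n=1.32: T₂ = T₁(V₁/V₂)^(n−1) = 326×(0.178)^0.32 = 188 K; P₂ = P₁(V₁/V₂)^n = 33.4 kPa.
W = (P₁V₁−P₂V₂)/(n−1) = (325×48.5−33.4×272)/0.32 = 20900 J.

20900 J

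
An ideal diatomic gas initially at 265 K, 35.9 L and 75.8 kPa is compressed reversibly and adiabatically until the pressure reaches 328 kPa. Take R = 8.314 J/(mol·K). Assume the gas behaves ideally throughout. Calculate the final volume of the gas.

12.6 L

Adiabatic: T₂/T₁ = (P₂/P₁)^((γ−1)/γ) ⇒ T₂ = 265×(4.33)^0.286 = 403 K; V₂ = 12.6 L.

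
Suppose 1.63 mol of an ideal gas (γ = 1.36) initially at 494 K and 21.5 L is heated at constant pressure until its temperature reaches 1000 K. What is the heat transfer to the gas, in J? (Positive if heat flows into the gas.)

P₁ = nRT₁/V₁ = 1.63×8.314×494/21.5 = 311 kPa.
Isobaric: P stays 311 kPa; V/T = const ⇒ T₂ = 1000 K, V₂ = 43.5 L.
W = PΔV = 311×(43.5−21.5) kPa·L = 6860 J.
ΔU = nCvΔT = 1.63×23.1×(1000−494) = 19000 J.
Q = ΔU + W = nCpΔT = 25900 J.

25900 J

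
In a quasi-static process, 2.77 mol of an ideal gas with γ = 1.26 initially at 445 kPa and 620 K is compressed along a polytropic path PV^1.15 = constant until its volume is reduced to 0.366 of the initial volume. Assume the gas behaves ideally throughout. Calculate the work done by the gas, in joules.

-15500 J

V₁ = nRT₁/P₁ = 2.77×8.314×620/445 = 32.1 L.
Polytropic n=1.15: T₂ = T₁(V₁/V₂)^(n−1) = 620×(2.73)^0.15 = 721 K; P₂ = P₁(V₁/V₂)^n = 1410 kPa.
W = (P₁V₁−P₂V₂)/(n−1) = (445×32.1−1410×11.7)/0.15 = -15500 J.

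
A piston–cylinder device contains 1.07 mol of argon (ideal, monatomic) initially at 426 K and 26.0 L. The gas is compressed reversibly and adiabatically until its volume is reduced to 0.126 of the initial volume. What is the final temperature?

1690 K

P₁ = nRT₁/V₁ = 1.07×8.314×426/26.0 = 146 kPa.
Adiabatic: TV^(γ−1) = const ⇒ T₂ = 426×(7.94)^0.667 = 1690 K; PV^γ = const ⇒ P₂ = 4600 kPa.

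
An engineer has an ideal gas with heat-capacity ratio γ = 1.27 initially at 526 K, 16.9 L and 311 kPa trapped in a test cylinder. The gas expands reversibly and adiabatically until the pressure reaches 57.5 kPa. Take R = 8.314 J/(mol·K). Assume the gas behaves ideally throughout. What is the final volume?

63.8 L

Adiabatic: T₂/T₁ = (P₂/P₁)^((γ−1)/γ) ⇒ T₂ = 526×(0.185)^0.213 = 367 K; V₂ = 63.8 L.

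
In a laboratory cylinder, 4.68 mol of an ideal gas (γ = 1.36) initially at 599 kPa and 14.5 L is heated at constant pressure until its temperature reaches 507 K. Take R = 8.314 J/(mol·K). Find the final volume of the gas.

T₁ = P₁V₁/(nR) = 599×14.5/(4.68×8.314) = 223 K.
Isobaric: P stays 599 kPa; V/T = const ⇒ T₂ = 507 K, V₂ = 32.9 L.

32.9 L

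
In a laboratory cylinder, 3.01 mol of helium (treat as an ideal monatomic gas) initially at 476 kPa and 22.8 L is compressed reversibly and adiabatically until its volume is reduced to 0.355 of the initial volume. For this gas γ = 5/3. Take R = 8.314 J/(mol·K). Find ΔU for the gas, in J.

16200 J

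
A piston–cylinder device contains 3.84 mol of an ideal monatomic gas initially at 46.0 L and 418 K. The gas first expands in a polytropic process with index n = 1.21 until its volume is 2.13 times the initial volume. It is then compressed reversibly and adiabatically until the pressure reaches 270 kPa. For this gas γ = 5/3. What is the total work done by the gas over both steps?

P₁ = nRT₁/V₁ = 3.84×8.314×418/46.0 = 290 kPa.
Step 1 — Polytropic n=1.21: T₂ = T₁(V₁/V₂)^(n−1) = 418×(0.469)^0.21 = 357 K; P₂ = P₁(V₁/V₂)^n = 116 kPa.
W = (P₁V₁−P₂V₂)/(n−1) = (290×46.0−116×98.0)/0.21 = 9330 J.
ΔU = nCvΔT = 3.84×12.5×(357−418) = -2940 J.
Q = ΔU + W = 6390 J.
State after step 1: P = 116 kPa, V = 98.0 L, T = 357 K.
Step 2 — Adiabatic: T₂/T₁ = (P₂/P₁)^((γ−1)/γ) ⇒ T₂ = 357×(2.32)^0.400 = 500 K; V₂ = 59.1 L.
ΔU = nCvΔT = 3.84×12.5×(500−357) = 6850 J.
Q = 0 for an adiabatic process, so W = −ΔU = -6850 J.
Net over both steps: W = 2480 J, Q = 6390 J, ΔU = 3910 J.

2480 J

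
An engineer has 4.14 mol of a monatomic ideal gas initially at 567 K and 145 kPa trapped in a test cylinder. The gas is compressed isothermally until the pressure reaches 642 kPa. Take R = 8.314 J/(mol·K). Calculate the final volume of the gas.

30.4 L

V₁ = nRT₁/P₁ = 4.14×8.314×567/145 = 135 L.
Isothermal: T stays 567 K; PV = const ⇒ V₂ = 30.4 L, P₂ = 642 kPa.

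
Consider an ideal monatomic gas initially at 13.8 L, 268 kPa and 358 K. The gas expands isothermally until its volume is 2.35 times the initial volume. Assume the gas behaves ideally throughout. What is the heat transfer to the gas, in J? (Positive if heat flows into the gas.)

3160 J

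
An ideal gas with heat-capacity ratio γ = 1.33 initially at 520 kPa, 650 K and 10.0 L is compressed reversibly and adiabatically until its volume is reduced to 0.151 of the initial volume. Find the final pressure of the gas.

Adiabatic: TV^(γ−1) = const ⇒ T₂ = 650×(6.62)^0.330 = 1210 K; PV^γ = const ⇒ P₂ = 6430 kPa.

6430 kPa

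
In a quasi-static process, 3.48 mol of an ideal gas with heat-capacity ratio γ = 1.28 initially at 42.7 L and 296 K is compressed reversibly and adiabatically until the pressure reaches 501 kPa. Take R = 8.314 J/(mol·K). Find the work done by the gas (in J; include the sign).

-6780 J

P₁ = nRT₁/V₁ = 3.48×8.314×296/42.7 = 201 kPa.
Adiabatic: T₂/T₁ = (P₂/P₁)^((γ−1)/γ) ⇒ T₂ = 296×(2.50)^0.219 = 362 K; V₂ = 20.9 L.
ΔU = nCvΔT = 3.48×29.7×(362−296) = 6780 J.
Q = 0 for an adiabatic process, so W = −ΔU = -6780 J.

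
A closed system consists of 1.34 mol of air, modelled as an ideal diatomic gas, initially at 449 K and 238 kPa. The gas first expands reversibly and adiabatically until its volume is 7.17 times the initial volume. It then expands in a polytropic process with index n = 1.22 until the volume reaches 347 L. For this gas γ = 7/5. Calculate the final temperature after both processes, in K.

170 K

V₁ = nRT₁/P₁ = 1.34×8.314×449/238 = 21.0 L.
Step 1 — Adiabatic: TV^(γ−1) = const ⇒ T₂ = 449×(0.139)^0.400 = 204 K; PV^γ = const ⇒ P₂ = 15.1 kPa.
ΔU = nCvΔT = 1.34×20.8×(204−449) = -6820 J.
Q = 0 for an adiabatic process, so W = −ΔU = 6820 J.
State after step 1: P = 15.1 kPa, V = 151 L, T = 204 K.
Step 2 — Polytropic n=1.22: T₂ = T₁(V₁/V₂)^(n−1) = 204×(0.434)^0.22 = 170 K; P₂ = P₁(V₁/V₂)^n = 5.46 kPa.
W = (P₁V₁−P₂V₂)/(n−1) = (15.1×151−5.46×347)/0.22 = 1730 J.
ΔU = nCvΔT = 1.34×20.8×(170−204) = -953 J.
Q = ΔU + W = 780 J.
Net over both steps: W = 8550 J, Q = 780 J, ΔU = -7770 J.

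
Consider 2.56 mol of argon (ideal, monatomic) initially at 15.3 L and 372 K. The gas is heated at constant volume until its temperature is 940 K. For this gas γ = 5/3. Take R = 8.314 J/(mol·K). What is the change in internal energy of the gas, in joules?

18100 J

P₁ = nRT₁/V₁ = 2.56×8.314×372/15.3 = 517 kPa.
Isochoric: V stays 15.3 L; P/T = const ⇒ T₂ = 940 K, P₂ = 1310 kPa.
For an ideal gas ΔU = nCvΔT with Cv = (3/2)R = 12.5 J/(mol·K).
ΔU = 2.56×12.5×(940−372) = 18100 J.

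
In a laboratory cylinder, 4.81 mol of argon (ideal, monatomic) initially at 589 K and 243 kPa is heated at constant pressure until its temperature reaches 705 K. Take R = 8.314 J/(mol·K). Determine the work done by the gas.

V₁ = nRT₁/P₁ = 4.81×8.314×589/243 = 96.9 L.
Isobaric: P stays 243 kPa; V/T = const ⇒ T₂ = 705 K, V₂ = 116 L.
W = PΔV = 243×(116−96.9) kPa·L = 4640 J.

4640 J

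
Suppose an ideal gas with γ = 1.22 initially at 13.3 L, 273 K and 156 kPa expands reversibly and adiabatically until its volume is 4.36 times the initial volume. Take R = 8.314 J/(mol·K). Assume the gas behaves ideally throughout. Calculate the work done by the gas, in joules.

2610 J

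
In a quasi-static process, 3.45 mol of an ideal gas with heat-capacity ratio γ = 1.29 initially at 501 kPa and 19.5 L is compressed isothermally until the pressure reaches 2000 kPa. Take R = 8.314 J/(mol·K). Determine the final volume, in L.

4.88 L

T₁ = P₁V₁/(nR) = 501×19.5/(3.45×8.314) = 341 K.
Isothermal: T stays 341 K; PV = const ⇒ V₂ = 4.88 L, P₂ = 2000 kPa.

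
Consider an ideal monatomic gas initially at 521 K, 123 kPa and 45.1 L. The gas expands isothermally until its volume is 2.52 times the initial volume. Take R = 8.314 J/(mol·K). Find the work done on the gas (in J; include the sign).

-5130 J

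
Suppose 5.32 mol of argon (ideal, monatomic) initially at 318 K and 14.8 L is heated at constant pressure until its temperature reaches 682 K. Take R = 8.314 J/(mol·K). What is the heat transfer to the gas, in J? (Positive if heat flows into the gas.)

40200 J

P₁ = nRT₁/V₁ = 5.32×8.314×318/14.8 = 950 kPa.
Isobaric: P stays 950 kPa; V/T = const ⇒ T₂ = 682 K, V₂ = 31.7 L.
W = PΔV = 950×(31.7−14.8) kPa·L = 16100 J.
ΔU = nCvΔT = 5.32×12.5×(682−318) = 24100 J.
Q = ΔU + W = nCpΔT = 40200 J.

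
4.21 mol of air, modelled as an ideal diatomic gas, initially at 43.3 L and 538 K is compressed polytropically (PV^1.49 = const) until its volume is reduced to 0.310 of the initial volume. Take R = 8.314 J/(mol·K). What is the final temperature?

P₁ = nRT₁/V₁ = 4.21×8.314×538/43.3 = 435 kPa.
Polytropic n=1.49: T₂ = T₁(V₁/V₂)^(n−1) = 538×(3.23)^0.49 = 955 K; P₂ = P₁(V₁/V₂)^n = 2490 kPa.

955 K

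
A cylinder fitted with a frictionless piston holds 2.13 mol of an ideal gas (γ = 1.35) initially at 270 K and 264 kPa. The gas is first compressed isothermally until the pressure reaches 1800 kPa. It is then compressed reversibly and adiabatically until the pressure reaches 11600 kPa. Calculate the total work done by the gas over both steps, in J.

V₁ = nRT₁/P₁ = 2.13×8.314×270/264 = 18.1 L.
Step 1 — Isothermal: T stays 270 K; PV = const ⇒ V₂ = 2.66 L, P₂ = 1800 kPa.
ΔU = 0 (ideal gas, T constant).
W = nRT ln(V₂/V₁) = 2.13×8.314×270×ln(0.147) = -9180 J.
Q = ΔU + W = -9180 J.
State after step 1: P = 1800 kPa, V = 2.66 L, T = 270 K.
Step 2 — Adiabatic: T₂/T₁ = (P₂/P₁)^((γ−1)/γ) ⇒ T₂ = 270×(6.44)^0.259 = 438 K; V₂ = 0.668 L.
ΔU = nCvΔT = 2.13×23.8×(438−270) = 8480 J.
Q = 0 for an adiabatic process, so W = −ΔU = -8480 J.
Net over both steps: W = -17700 J, Q = -9180 J, ΔU = 8480 J.

-17700 J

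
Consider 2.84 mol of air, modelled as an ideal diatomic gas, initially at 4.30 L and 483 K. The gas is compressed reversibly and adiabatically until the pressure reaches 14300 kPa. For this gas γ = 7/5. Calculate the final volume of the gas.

1.29 L

P₁ = nRT₁/V₁ = 2.84×8.314×483/4.30 = 2650 kPa.
Adiabatic: T₂/T₁ = (P₂/P₁)^((γ−1)/γ) ⇒ T₂ = 483×(5.39)^0.286 = 782 K; V₂ = 1.29 L.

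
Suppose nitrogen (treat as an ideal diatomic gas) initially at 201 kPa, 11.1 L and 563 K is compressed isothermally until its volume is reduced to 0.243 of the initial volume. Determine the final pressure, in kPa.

Isothermal: T stays 563 K; PV = const ⇒ V₂ = 2.70 L, P₂ = 827 kPa.

827 kPa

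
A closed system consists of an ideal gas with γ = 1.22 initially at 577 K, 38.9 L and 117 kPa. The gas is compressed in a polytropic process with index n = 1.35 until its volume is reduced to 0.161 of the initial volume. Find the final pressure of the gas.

1380 kPa

Polytropic n=1.35: T₂ = T₁(V₁/V₂)^(n−1) = 577×(6.21)^0.35 = 1090 K; P₂ = P₁(V₁/V₂)^n = 1380 kPa.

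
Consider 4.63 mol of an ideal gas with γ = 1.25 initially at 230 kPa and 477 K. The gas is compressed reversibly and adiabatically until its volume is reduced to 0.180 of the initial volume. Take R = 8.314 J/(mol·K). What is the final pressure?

V₁ = nRT₁/P₁ = 4.63×8.314×477/230 = 79.8 L.
Adiabatic: TV^(γ−1) = const ⇒ T₂ = 477×(5.56)^0.250 = 732 K; PV^γ = const ⇒ P₂ = 1960 kPa.

1960 kPa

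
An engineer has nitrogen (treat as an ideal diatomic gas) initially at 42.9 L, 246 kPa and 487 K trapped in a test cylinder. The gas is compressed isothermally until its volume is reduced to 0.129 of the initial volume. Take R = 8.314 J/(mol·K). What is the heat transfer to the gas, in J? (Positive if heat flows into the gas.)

n = P₁V₁/(RT₁) = 246×42.9/(8.314×487) = 2.61 mol.
Isothermal: T stays 487 K; PV = const ⇒ V₂ = 5.53 L, P₂ = 1910 kPa.
ΔU = 0 (ideal gas, T constant).
W = nRT ln(V₂/V₁) = 2.61×8.314×487×ln(0.129) = -21600 J.
Q = ΔU + W = -21600 J.

-21600 J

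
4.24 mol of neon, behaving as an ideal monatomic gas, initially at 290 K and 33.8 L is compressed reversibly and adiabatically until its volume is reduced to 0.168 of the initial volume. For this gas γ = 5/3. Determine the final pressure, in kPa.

P₁ = nRT₁/V₁ = 4.24×8.314×290/33.8 = 302 kPa.
Adiabatic: TV^(γ−1) = const ⇒ T₂ = 290×(5.95)^0.667 = 952 K; PV^γ = const ⇒ P₂ = 5910 kPa.

5910 kPa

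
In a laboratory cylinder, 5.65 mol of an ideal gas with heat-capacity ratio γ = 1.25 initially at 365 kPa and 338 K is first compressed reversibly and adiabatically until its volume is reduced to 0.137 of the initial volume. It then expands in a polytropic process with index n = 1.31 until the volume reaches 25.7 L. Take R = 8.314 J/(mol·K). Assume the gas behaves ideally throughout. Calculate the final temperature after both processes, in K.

V₁ = nRT₁/P₁ = 5.65×8.314×338/365 = 43.5 L.
Step 1 — Adiabatic: TV^(γ−1) = const ⇒ T₂ = 338×(7.30)^0.250 = 556 K; PV^γ = const ⇒ P₂ = 4380 kPa.
ΔU = nCvΔT = 5.65×33.3×(556−338) = 40900 J.
Q = 0 for an adiabatic process, so W = −ΔU = -40900 J.
State after step 1: P = 4380 kPa, V = 5.96 L, T = 556 K.
Step 2 — Polytropic n=1.31: T₂ = T₁(V₁/V₂)^(n−1) = 556×(0.232)^0.31 = 353 K; P₂ = P₁(V₁/V₂)^n = 645 kPa.
W = (P₁V₁−P₂V₂)/(n−1) = (4380×5.96−645×25.7)/0.31 = 30700 J.
ΔU = nCvΔT = 5.65×33.3×(353−556) = -38000 J.
Q = ΔU + W = -7360 J.
Net over both steps: W = -10200 J, Q = -7360 J, ΔU = 2850 J.

353 K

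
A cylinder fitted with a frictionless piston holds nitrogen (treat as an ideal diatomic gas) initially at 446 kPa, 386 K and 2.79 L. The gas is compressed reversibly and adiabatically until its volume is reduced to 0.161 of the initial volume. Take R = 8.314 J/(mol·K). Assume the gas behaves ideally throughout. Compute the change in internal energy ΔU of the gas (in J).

3350 J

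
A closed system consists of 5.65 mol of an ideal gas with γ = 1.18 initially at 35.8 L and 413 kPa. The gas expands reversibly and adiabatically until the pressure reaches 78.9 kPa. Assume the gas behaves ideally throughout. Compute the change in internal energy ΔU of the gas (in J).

-18300 J

T₁ = P₁V₁/(nR) = 413×35.8/(5.65×8.314) = 315 K.
Adiabatic: T₂/T₁ = (P₂/P₁)^((γ−1)/γ) ⇒ T₂ = 315×(0.191)^0.153 = 245 K; V₂ = 146 L.
For an ideal gas ΔU = nCvΔT with Cv = R/(γ−1) = 46.2 J/(mol·K).
ΔU = 5.65×46.2×(245−315) = -18300 J.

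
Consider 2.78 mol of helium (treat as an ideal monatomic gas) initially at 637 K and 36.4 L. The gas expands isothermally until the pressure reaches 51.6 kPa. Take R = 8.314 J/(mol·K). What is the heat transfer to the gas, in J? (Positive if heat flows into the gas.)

30300 J

P₁ = nRT₁/V₁ = 2.78×8.314×637/36.4 = 404 kPa.
Isothermal: T stays 637 K; PV = const ⇒ V₂ = 285 L, P₂ = 51.6 kPa.
ΔU = 0 (ideal gas, T constant).
W = nRT ln(V₂/V₁) = 2.78×8.314×637×ln(7.84) = 30300 J.
Q = ΔU + W = 30300 J.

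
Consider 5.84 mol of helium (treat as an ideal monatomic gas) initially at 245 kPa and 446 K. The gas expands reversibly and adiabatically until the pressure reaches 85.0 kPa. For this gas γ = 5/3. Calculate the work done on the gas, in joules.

V₁ = nRT₁/P₁ = 5.84×8.314×446/245 = 88.4 L.
Adiabatic: T₂/T₁ = (P₂/P₁)^((γ−1)/γ) ⇒ T₂ = 446×(0.347)^0.400 = 292 K; V₂ = 167 L.
ΔU = nCvΔT = 5.84×12.5×(292−446) = -11200 J.
Q = 0 for an adiabatic process, so W = −ΔU = 11200 J.
Work done on the gas = −W_by = -11200 J.

-11200 J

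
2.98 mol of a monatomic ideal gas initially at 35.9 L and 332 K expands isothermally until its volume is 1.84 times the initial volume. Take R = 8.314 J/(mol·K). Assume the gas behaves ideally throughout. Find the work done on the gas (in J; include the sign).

-5020 J

P₁ = nRT₁/V₁ = 2.98×8.314×332/35.9 = 229 kPa.
Isothermal: T stays 332 K; PV = const ⇒ V₂ = 66.1 L, P₂ = 125 kPa.
W = nRT ln(V₂/V₁) = 2.98×8.314×332×ln(1.84) = 5020 J.
Work done on the gas = −W_by = -5020 J.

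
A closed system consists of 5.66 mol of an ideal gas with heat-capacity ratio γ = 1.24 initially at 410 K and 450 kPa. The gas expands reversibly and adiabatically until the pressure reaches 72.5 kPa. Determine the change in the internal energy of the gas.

V₁ = nRT₁/P₁ = 5.66×8.314×410/450 = 42.9 L.
Adiabatic: T₂/T₁ = (P₂/P₁)^((γ−1)/γ) ⇒ T₂ = 410×(0.161)^0.194 = 288 K; V₂ = 187 L.
For an ideal gas ΔU = nCvΔT with Cv = R/(γ−1) = 34.6 J/(mol·K).
ΔU = 5.66×34.6×(288−410) = -23900 J.

-23900 J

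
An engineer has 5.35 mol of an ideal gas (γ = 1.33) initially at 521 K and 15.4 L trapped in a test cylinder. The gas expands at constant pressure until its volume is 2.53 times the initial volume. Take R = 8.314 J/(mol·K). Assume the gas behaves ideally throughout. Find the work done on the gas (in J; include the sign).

P₁ = nRT₁/V₁ = 5.35×8.314×521/15.4 = 1500 kPa.
Isobaric: P stays 1500 kPa; V/T = const ⇒ T₂ = 1320 K, V₂ = 39.0 L.
W = PΔV = 1500×(39.0−15.4) kPa·L = 35500 J.
Work done on the gas = −W_by = -35500 J.

-35500 J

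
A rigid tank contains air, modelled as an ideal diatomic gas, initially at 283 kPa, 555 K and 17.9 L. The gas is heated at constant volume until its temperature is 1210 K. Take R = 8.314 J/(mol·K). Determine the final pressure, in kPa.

Isochoric: V stays 17.9 L; P/T = const ⇒ T₂ = 1210 K, P₂ = 617 kPa.

617 kPa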